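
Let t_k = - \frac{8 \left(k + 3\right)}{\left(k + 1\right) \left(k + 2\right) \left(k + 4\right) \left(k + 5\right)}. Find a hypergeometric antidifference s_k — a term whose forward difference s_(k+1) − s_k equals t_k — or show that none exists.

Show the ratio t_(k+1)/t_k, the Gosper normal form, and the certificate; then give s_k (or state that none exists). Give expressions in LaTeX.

s_k = \frac{k \left(- k - 5\right)}{k^{2} + 5 k + 4}

Step 1: r(k) = (k + 1)*(k + 4)**2/((k + 3)**2*(k + 6)).
Factor: A=k + 1; B=k + 6; C=k**2 + 6*k + 9.
Set up (k + 1)·f(k+1) − (k + 5)·f(k) − (k**2 + 6*k + 9) = 0.
deg f ≤ 4 (via 1,1,2).
A polynomial solution: f(k) = k*(k + 2)*(k + 3)*(k + 5)/8.
Then R = B(k−1)f/C = k*(k + 2)*(k + 5)**2/(8*(k + 3)), so s_k = R(k)·t_k = k*(-k - 5)/(k**2 + 5*k + 4).
Δs = 8*(-k - 3)/(k**4 + 12*k**3 + 49*k**2 + 78*k + 40), as required.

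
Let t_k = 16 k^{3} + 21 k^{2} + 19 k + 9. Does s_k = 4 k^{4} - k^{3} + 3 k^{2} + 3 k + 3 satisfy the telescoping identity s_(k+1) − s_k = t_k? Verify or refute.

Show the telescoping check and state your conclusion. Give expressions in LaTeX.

Valid — Δs_k = t_k.

s_(k+1) = 4*k**4 + 15*k**3 + 24*k**2 + 22*k + 12
s_(k+1) − s_k = 16*k**3 + 21*k**2 + 19*k + 9
(s_(k+1) − s_k) − t_k = 0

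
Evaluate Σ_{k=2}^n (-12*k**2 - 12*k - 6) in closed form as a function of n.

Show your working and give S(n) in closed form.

r(k) = (2*k**2 + 6*k + 5)/(2*k**2 + 2*k + 1) after simplifying.
Gosper form: A/B · C(k+1)/C(k) with A=1, B=1, C=k**2 + k + 1/2.
Key eq: (1)·f(k+1) = (1)·f(k) + (k**2 + k + 1/2).
d = 3 from the (0,0,2) case.
Coefficient equations give f(k) = k*(2*k**2 + 1)/6.
Get s_k = R·t_k = -4*k**3 - 2*k with R(k) = B(k−1)f(k)/C(k) = k*(2*k**2 + 1)/(3*(2*k**2 + 2*k + 1)).
Verify: -12*k**2 - 12*k - 6 matches t_k.
Telescope: S(n) = s_(n+1) − s_(2) = -4*n**3 - 12*n**2 - 14*n - 6 − (-36) = -4*n**3 - 12*n**2 - 14*n + 30.

S(n) = -4*n**3 - 12*n**2 - 14*n + 30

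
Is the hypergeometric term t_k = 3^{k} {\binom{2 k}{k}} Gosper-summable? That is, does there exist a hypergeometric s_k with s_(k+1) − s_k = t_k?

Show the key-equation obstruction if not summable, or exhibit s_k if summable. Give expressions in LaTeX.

r(k) = 6*(2*k + 1)/(k + 1) after simplifying.
Factor: A=12*k + 6; B=k + 1; C=1.
Need (12*k + 6)·f(k+1) − (k)·f(k) = 1.
Bound: deg f ≤ -1.
Bound -1 < 0, so the key equation has no polynomial solution.

No. Not Gosper-summable.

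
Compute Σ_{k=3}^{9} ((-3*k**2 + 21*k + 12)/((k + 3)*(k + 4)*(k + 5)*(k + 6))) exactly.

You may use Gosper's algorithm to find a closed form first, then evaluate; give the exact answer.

t_(k+1)/t_k = (k**3 - 2*k**2 - 25*k - 30)/(k**3 - 53*k - 28).
Normal form (A,B,C) = (k + 3, k + 7, k**2 - 7*k - 4).
Need (k + 3)·f(k+1) − (k + 6)·f(k) = k**2 - 7*k - 4.
deg f ≤ 3 (via 1,1,2).
Match coefficients ⇒ f(k) = -k*(k**2 + 192*k + 47)/180.
Certificate R = B(k−1)f/C = -k*(k + 6)*(k**2 + 192*k + 47)/(180*(k**2 - 7*k - 4)) gives s_k = k*(k**2 + 192*k + 47)/(60*(k + 3)*(k + 4)*(k + 5)).
Δs = 3*(-k**2 + 7*k + 4)/(k**4 + 18*k**3 + 119*k**2 + 342*k + 360), as required.
Telescoping: Σ = s_(10) − s_(3) = 53/420 − (79/840) = 9/280.

Σ = 9/280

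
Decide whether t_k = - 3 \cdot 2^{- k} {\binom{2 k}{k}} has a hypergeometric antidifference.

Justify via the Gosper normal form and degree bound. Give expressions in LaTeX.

No — negative degree bound, so no certificate f.

t_(k+1)/t_k = (2*k + 1)/(k + 1).
Gosper form: A/B · C(k+1)/C(k) with A=2*k + 1, B=k + 1, C=1.
Need (2*k + 1)·f(k+1) − (k)·f(k) = 1.
deg f ≤ -1 (via 1,1,0).
d = -1 < 0 ⇒ no nonzero polynomial f; not summable.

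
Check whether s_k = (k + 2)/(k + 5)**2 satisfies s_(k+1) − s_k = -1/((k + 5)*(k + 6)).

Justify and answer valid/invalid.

Invalid: residual 3*(2*k + 11)/(k**4 + 22*k**3 + 181*k**2 + 660*k + 900) ≠ 0.

s_(k+1) = (k + 3)/(k + 6)**2
s_(k+1) − s_k = (-k**2 - 5*k + 3)/(k**4 + 22*k**3 + 181*k**2 + 660*k + 900)
(s_(k+1) − s_k) − t_k = 3*(2*k + 11)/(k**4 + 22*k**3 + 181*k**2 + 660*k + 900)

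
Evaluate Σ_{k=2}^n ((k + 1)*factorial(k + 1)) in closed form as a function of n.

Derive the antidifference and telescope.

Step 1: r(k) = (k + 2)**2/(k + 1).
A = k + 2, B = 1, C = k + 1.
f must satisfy (k + 2)·f(k+1) − (1)·f(k) = k + 1.
Bound: deg f ≤ 0.
Match coefficients ⇒ f(k) = 1.
Certificate R = B(k−1)f/C = 1/(k + 1) gives s_k = factorial(k + 1).
Δs = (k + 1)*factorial(k + 1), as required.
Evaluate: s_(n+1) = factorial(n + 2); subtract s_(2) = 6 ⇒ S(n) = factorial(n + 2) - 6.

S(n) = factorial(n + 2) - 6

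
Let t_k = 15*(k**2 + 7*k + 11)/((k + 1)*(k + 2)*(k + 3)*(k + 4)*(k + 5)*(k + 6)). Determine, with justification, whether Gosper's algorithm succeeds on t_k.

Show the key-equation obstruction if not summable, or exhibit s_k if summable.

Yes. s_k = k*(k**2 + 9*k + 23)/(3*(k**3 + 9*k**2 + 23*k + 15)).

Compute t_(k+1)/t_k: get (k + 1)*(7*k + (k + 1)**2 + 18)/((k + 7)*(k**2 + 7*k + 11)).
Factor: A=k + 1; B=k + 7; C=k**2 + 7*k + 11.
Solve (k + 1)·f(k+1) − (k + 6)·f(k) = k**2 + 7*k + 11.
Degrees (1,1,2) ⇒ d ≤ 5.
A polynomial solution: f(k) = k*(k + 2)*(k + 4)*(k**2 + 9*k + 23)/45.
So s_k = (B(k−1)f/C)·t_k = (k*(k + 2)*(k + 4)*(k + 6)*(k**2 + 9*k + 23)/(45*(k**2 + 7*k + 11)))·t_k = k*(k**2 + 9*k + 23)/(3*(k**3 + 9*k**2 + 23*k + 15)).
s_(k+1) − s_k = 15*(k**2 + 7*k + 11)/(k**6 + 21*k**5 + 175*k**4 + 735*k**3 + 1624*k**2 + 1764*k + 720) = t_k.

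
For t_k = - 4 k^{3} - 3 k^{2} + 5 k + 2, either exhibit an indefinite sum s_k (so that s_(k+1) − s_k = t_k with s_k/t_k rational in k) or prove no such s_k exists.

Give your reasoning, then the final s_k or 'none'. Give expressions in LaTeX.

s_k = k \left(- k^{3} + k^{2} + 3 k - 1\right)

r(k) = k*(4*k**2 + 15*k + 13)/(4*k**3 + 3*k**2 - 5*k - 2) after simplifying.
Take A(k)=1, B(k)=1, C(k)=k**3 + 3*k**2/4 - 5*k/4 - 1/2.
Solve (1)·f(k+1) − (1)·f(k) = k**3 + 3*k**2/4 - 5*k/4 - 1/2.
d = 4 from the (0,0,3) case.
Solve for f: f(k) = k*(k**3 - k**2 - 3*k + 1)/4 (degree 4 ≤ 4).
Get s_k = R·t_k = k*(-k**3 + k**2 + 3*k - 1) with R(k) = B(k−1)f(k)/C(k) = k*(k**3 - k**2 - 3*k + 1)/((k - 1)*(4*k**2 + 7*k + 2)).
s_(k+1) − s_k = -4*k**3 - 3*k**2 + 5*k + 2 = t_k.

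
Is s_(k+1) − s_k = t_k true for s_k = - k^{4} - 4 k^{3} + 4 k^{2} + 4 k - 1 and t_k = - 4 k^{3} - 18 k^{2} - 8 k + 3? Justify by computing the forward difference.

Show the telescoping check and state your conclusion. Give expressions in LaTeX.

Valid — Δs_k = t_k.

s_(k+1) = -k**4 - 8*k**3 - 14*k**2 - 4*k + 2
s_(k+1) − s_k = -4*k**3 - 18*k**2 - 8*k + 3
(s_(k+1) − s_k) − t_k = 0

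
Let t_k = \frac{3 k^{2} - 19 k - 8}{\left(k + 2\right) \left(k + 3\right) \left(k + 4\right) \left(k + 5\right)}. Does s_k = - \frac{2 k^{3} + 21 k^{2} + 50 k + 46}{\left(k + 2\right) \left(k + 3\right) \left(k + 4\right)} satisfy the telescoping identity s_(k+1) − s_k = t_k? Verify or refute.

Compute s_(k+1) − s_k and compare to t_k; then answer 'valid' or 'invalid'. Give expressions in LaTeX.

Valid: the claim telescopes to t_k.

s_(k+1) = (-50*k - 2*(k + 1)**3 - 21*(k + 1)**2 - 96)/((k + 3)*(k + 4)*(k + 5))
s_(k+1) − s_k = (3*k**2 - 19*k - 8)/(k**4 + 14*k**3 + 71*k**2 + 154*k + 120)
(s_(k+1) − s_k) − t_k = 0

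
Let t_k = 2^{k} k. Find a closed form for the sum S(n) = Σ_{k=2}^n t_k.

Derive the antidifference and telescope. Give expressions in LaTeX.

The ratio is 2 + 2/k.
Factor: A=2; B=1; C=k.
f must satisfy (2)·f(k+1) − (1)·f(k) = k.
d = 1 from the (0,0,1) case.
Solving with deg f ≤ 1: f(k) = k - 2.
So s_k = (B(k−1)f/C)·t_k = ((k - 2)/k)·t_k = 2**k*(k - 2).
Δs = 2**k*k, as required.
Σ_(k=2)^n t_k = s_(n+1) − s_(2) = (2**(n + 1)*(n - 1)) − (0), i.e. 2**(n + 1)*(n - 1).

S(n) = 2^{n + 1} \left(n - 1\right)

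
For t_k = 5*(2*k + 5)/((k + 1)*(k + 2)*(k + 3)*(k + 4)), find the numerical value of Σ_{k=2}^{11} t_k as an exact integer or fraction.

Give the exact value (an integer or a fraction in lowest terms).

Σ = 4/13

The ratio is (k + 1)*(2*k + 7)/((k + 5)*(2*k + 5)).
So A=k + 1 and B=k + 5, with C=k + 5/2.
Key eq: (k + 1)·f(k+1) = (k + 4)·f(k) + (k + 5/2).
Degrees (1,1,1) ⇒ d ≤ 3.
Coefficient equations give f(k) = k*(k + 2)*(k + 4)/6.
Get s_k = R·t_k = 5*k*(k + 4)/(3*(k**2 + 4*k + 3)) with R(k) = B(k−1)f(k)/C(k) = k*(k + 2)*(k + 4)**2/(3*(2*k + 5)).
s_(k+1) − s_k = 5*(2*k + 5)/(k**4 + 10*k**3 + 35*k**2 + 50*k + 24) = t_k.
Evaluate s at k=12 and k=2: 64/39 and 4/3; difference 4/13.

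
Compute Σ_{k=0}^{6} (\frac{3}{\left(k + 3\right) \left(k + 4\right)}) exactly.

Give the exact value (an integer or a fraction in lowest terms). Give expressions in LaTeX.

The ratio is (k + 3)/(k + 5).
Factor: A=k + 3; B=k + 5; C=1.
Need (k + 3)·f(k+1) − (k + 4)·f(k) = 1.
Bound: deg f ≤ 1.
Match coefficients ⇒ f(k) = k/3.
Then R = B(k−1)f/C = k*(k + 4)/3, so s_k = R(k)·t_k = k/(k + 3).
Verify: 3/(k**2 + 7*k + 12) matches t_k.
Σ_(k=0)^(6) t_k = s_(7) − s_(0) = 7/10 − (0) = 7/10.

Σ = 7/10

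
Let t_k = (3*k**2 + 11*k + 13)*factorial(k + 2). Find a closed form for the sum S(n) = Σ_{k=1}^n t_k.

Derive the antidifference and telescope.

t_(k+1)/t_k = (k + 3)*(11*k + 3*(k + 1)**2 + 24)/(3*k**2 + 11*k + 13).
So A=k + 3 and B=1, with C=k**2 + 11*k/3 + 13/3.
Need (k + 3)·f(k+1) − (1)·f(k) = k**2 + 11*k/3 + 13/3.
d = 1 from the (1,0,2) case.
A polynomial solution: f(k) = (3*k + 2)/3.
Then R = B(k−1)f/C = (3*k + 2)/(3*k**2 + 11*k + 13), so s_k = R(k)·t_k = (3*k + 2)*factorial(k + 2).
Δs = (3*k**2 + 11*k + 13)*factorial(k + 2), as required.
s_(n+1) = (3*n + 5)*factorial(n + 3) and s_(1) = 30, so S(n) = 3*n*factorial(n + 3) + 5*factorial(n + 3) - 30.

S(n) = 3*n*factorial(n + 3) + 5*factorial(n + 3) - 30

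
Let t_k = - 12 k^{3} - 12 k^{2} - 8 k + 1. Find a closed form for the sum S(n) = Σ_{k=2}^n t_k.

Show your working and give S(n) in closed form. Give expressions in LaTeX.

Ratio r(k) = (12*k**3 + 48*k**2 + 68*k + 31)/(12*k**3 + 12*k**2 + 8*k - 1).
Factor: A=1; B=1; C=k**3 + k**2 + 2*k/3 - 1/12.
Need (1)·f(k+1) − (1)·f(k) = k**3 + k**2 + 2*k/3 - 1/12.
Degrees (0,0,3) ⇒ d ≤ 4.
Solving with deg f ≤ 4: f(k) = k*(3*k**3 - 2*k**2 + k - 3)/12.
Then R = B(k−1)f/C = k*(3*k**3 - 2*k**2 + k - 3)/(12*k**3 + 12*k**2 + 8*k - 1), so s_k = R(k)·t_k = k*(-3*k**3 + 2*k**2 - k + 3).
Δs = -12*k**3 - 12*k**2 - 8*k + 1, as required.
Evaluate: s_(n+1) = -3*n**4 - 10*n**3 - 13*n**2 - 5*n + 1; subtract s_(2) = -30 ⇒ S(n) = -3*n**4 - 10*n**3 - 13*n**2 - 5*n + 31.

S(n) = - 3 n^{4} - 10 n^{3} - 13 n^{2} - 5 n + 31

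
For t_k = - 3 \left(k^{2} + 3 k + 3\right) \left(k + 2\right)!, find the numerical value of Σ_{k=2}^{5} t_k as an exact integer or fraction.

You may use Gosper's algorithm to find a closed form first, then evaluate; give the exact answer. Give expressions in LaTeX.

Ratio r(k) = (k + 3)*(3*k + (k + 1)**2 + 6)/(k**2 + 3*k + 3).
Gosper form: A/B · C(k+1)/C(k) with A=k + 3, B=1, C=k**2 + 3*k + 3.
Key eq: (k + 3)·f(k+1) = (1)·f(k) + (k**2 + 3*k + 3).
From deg A=1, deg B=0, deg C=2: d=1.
A polynomial solution: f(k) = k.
Certificate R = B(k−1)f/C = k/(k**2 + 3*k + 3) gives s_k = -3*k*factorial(k + 2).
Verify: -3*(k**2 + 3*k + 3)*factorial(k + 2) matches t_k.
Telescoping: Σ = s_(6) − s_(2) = -725760 − (-144) = -725616.

Σ = -725616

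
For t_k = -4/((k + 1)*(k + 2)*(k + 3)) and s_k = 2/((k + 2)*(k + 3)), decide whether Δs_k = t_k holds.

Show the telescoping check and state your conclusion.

s_(k+1) = 2/((k + 3)*(k + 4))
s_(k+1) − s_k = -4/(k**3 + 9*k**2 + 26*k + 24)
(s_(k+1) − s_k) − t_k = 12/(k**4 + 10*k**3 + 35*k**2 + 50*k + 24)

Invalid: residual 12/(k**4 + 10*k**3 + 35*k**2 + 50*k + 24) ≠ 0.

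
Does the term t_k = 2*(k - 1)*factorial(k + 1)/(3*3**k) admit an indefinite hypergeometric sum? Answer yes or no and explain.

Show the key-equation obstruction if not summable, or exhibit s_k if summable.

r(k) = k*(k + 2)/(3*(k - 1)) after simplifying.
Take A(k)=k/3 + 2/3, B(k)=1, C(k)=k - 1.
Set up (k/3 + 2/3)·f(k+1) − (1)·f(k) − (k - 1) = 0.
d = 0 from the (1,0,1) case.
Coefficient equations give f(k) = 3.
Certificate R = B(k−1)f/C = 3/(k - 1) gives s_k = 2*factorial(k + 1)/3**k.
Check: Δs_k = 2*(k - 1)*factorial(k + 1)/(3*3**k). ✓

Yes. s_k = 2*factorial(k + 1)/3**k.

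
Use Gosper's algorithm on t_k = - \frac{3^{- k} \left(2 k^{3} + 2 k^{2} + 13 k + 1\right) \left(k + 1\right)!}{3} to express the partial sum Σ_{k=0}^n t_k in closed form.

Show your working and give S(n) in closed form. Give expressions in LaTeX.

S(n) = 3^{- n - 1} \left(3^{n + 2} - 2 n^{4} n! - 10 n^{3} n! - 21 n^{2} n! - 23 n n! - 10 n!\right)

Ratio r(k) = (2*k**4 + 12*k**3 + 39*k**2 + 64*k + 36)/(3*(2*k**3 + 2*k**2 + 13*k + 1)).
So A=k/3 + 2/3 and B=1, with C=k**3 + k**2 + 13*k/2 + 1/2.
Key eq: (k/3 + 2/3)·f(k+1) = (1)·f(k) + (k**3 + k**2 + 13*k/2 + 1/2).
deg f ≤ 2 (via 1,0,3).
Coefficient equations give f(k) = 3*(2*k**2 + 3)/2.
Then R = B(k−1)f/C = 3*(2*k**2 + 3)/(2*k**3 + 2*k**2 + 13*k + 1), so s_k = R(k)·t_k = -(2*k**2 + 3)*factorial(k + 1)/3**k.
s_(k+1) − s_k = -(2*k**3 + 2*k**2 + 13*k + 1)*factorial(k + 1)/(3*3**k) = t_k.
Evaluate: s_(n+1) = -3**(-n - 1)*(2*n**2 + 4*n + 5)*factorial(n + 2); subtract s_(0) = -3 ⇒ S(n) = 3**(-n - 1)*(3**(n + 2) - 2*n**4*factorial(n) - 10*n**3*factorial(n) - 21*n**2*factorial(n) - 23*n*factorial(n) - 10*factorial(n)).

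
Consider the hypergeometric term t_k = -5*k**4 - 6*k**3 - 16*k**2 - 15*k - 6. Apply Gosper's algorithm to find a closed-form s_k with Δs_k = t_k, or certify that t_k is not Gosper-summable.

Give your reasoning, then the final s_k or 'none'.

t_(k+1)/t_k = (5*k**4 + 26*k**3 + 64*k**2 + 85*k + 48)/(5*k**4 + 6*k**3 + 16*k**2 + 15*k + 6).
Factor: A=1; B=1; C=k**4 + 6*k**3/5 + 16*k**2/5 + 3*k + 6/5.
Set up (1)·f(k+1) − (1)·f(k) − (k**4 + 6*k**3/5 + 16*k**2/5 + 3*k + 6/5) = 0.
deg f ≤ 5 (via 0,0,4).
Solving with deg f ≤ 5: f(k) = k*(k**4 - k**3 + 4*k**2 + k + 1)/5.
Get s_k = R·t_k = k*(-k**4 + k**3 - 4*k**2 - k - 1) with R(k) = B(k−1)f(k)/C(k) = k*(k**4 - k**3 + 4*k**2 + k + 1)/(5*k**4 + 6*k**3 + 16*k**2 + 15*k + 6).
Δs = -5*k**4 - 6*k**3 - 16*k**2 - 15*k - 6, as required.

s_k = k*(-k**4 + k**3 - 4*k**2 - k - 1)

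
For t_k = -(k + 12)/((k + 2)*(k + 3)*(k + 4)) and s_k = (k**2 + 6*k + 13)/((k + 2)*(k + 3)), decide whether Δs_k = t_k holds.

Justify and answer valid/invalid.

s_(k+1) = (6*k + (k + 1)**2 + 19)/((k + 3)*(k + 4))
s_(k+1) − s_k = (-k - 12)/(k**3 + 9*k**2 + 26*k + 24)
(s_(k+1) − s_k) − t_k = 0

Valid: the claim telescopes to t_k.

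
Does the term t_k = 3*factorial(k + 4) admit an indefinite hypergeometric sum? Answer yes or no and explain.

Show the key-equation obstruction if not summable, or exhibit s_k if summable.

r(k) = k + 5 after simplifying.
Factor: A=k + 5; B=1; C=1.
Solve (k + 5)·f(k+1) − (1)·f(k) = 1.
deg f ≤ -1 (via 1,0,0).
Negative degree bound (-1): no f exists, t_k not Gosper-summable.

No — t_k has no hypergeometric antidifference.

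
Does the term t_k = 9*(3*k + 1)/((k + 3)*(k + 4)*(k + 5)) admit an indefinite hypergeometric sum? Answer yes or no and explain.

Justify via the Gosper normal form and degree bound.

Step 1: r(k) = (k + 3)*(3*k + 4)/((k + 6)*(3*k + 1)).
Factor: A=k + 3; B=k + 6; C=k + 1/3.
Solve (k + 3)·f(k+1) − (k + 5)·f(k) = k + 1/3.
deg f ≤ 2 (via 1,1,1).
Coefficient equations give f(k) = k*(5*k - 1)/36.
So s_k = (B(k−1)f/C)·t_k = (k*(k + 5)*(5*k - 1)/(12*(3*k + 1)))·t_k = 3*k*(5*k - 1)/(4*(k + 3)*(k + 4)).
s_(k+1) − s_k = 9*(3*k + 1)/(k**3 + 12*k**2 + 47*k + 60) = t_k.

Yes. s_k = 3*k*(5*k - 1)/(4*(k + 3)*(k + 4)).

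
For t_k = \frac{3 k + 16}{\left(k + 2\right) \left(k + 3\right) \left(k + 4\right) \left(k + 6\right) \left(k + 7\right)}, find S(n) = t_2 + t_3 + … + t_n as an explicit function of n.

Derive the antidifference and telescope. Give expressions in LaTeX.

S(n) = \frac{n^{3} + 14 n^{2} + 61 n - 76}{160 \left(n^{3} + 14 n^{2} + 61 n + 84\right)}

t_(k+1)/t_k = (k + 2)*(k + 6)*(3*k + 19)/((k + 5)*(k + 8)*(3*k + 16)).
Factor: A=k + 2; B=k + 8; C=k**2 + 31*k/3 + 80/3.
f must satisfy (k + 2)·f(k+1) − (k + 7)·f(k) = k**2 + 31*k/3 + 80/3.
deg f ≤ 5 (via 1,1,2).
Solving with deg f ≤ 5: f(k) = k*(k + 4)*(k + 5)*(k**2 + 11*k + 36)/108.
Get s_k = R·t_k = k*(k**2 + 11*k + 36)/(36*(k**3 + 11*k**2 + 36*k + 36)) with R(k) = B(k−1)f(k)/C(k) = k*(k + 4)*(k + 7)*(k**2 + 11*k + 36)/(36*(3*k + 16)).
Verify: (3*k + 16)/(k**5 + 22*k**4 + 185*k**3 + 740*k**2 + 1404*k + 1008) matches t_k.
Σ_(k=2)^n t_k = s_(n+1) − s_(2) = ((n**3 + 14*n**2 + 61*n + 48)/(36*(n**3 + 14*n**2 + 61*n + 84))) − (31/1440), i.e. (n**3 + 14*n**2 + 61*n - 76)/(160*(n**3 + 14*n**2 + 61*n + 84)).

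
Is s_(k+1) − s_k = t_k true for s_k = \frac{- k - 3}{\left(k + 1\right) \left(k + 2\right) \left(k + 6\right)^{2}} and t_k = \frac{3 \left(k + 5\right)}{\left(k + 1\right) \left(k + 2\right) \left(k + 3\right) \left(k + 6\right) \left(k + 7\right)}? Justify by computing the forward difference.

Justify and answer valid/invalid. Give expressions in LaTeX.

s_(k+1) = (-k - 4)/((k + 2)*(k + 3)*(k + 7)**2)
s_(k+1) − s_k = (-(k + 1)*(k + 4)*(k + 6)**2 + (k + 3)**2*(k + 7)**2)/((k + 1)*(k + 2)*(k + 3)*(k + 6)**2*(k + 7)**2)
(s_(k+1) − s_k) − t_k = 3*(-4*k**2 - 43*k - 111)/(k**7 + 32*k**6 + 420*k**5 + 2902*k**4 + 11255*k**3 + 24114*k**2 + 25956*k + 10584)

Invalid: residual \frac{3 \left(- 4 k^{2} - 43 k - 111\right)}{k^{7} + 32 k^{6} + 420 k^{5} + 2902 k^{4} + 11255 k^{3} + 24114 k^{2} + 25956 k + 10584} ≠ 0.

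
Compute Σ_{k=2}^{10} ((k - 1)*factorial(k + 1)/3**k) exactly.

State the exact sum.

The ratio is k*(k + 2)/(3*(k - 1)).
Take A(k)=k/3 + 2/3, B(k)=1, C(k)=k - 1.
Need (k/3 + 2/3)·f(k+1) − (1)·f(k) = k - 1.
Bound: deg f ≤ 0.
A polynomial solution: f(k) = 3.
Get s_k = R·t_k = 3**(1 - k)*factorial(k + 1) with R(k) = B(k−1)f(k)/C(k) = 3/(k - 1).
s_(k+1) − s_k = (k - 1)*factorial(k + 1)/3**k = t_k.
Σ_(k=2)^(10) t_k = s_(11) − s_(2) = 1971200/243 − (2) = 1970714/243.

Σ = 1970714/243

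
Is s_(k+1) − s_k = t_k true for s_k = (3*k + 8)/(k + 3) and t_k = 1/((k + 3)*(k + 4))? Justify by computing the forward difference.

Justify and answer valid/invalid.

s_(k+1) = (3*k + 11)/(k + 4)
s_(k+1) − s_k = 1/(k**2 + 7*k + 12)
(s_(k+1) − s_k) − t_k = 0

Valid: the claim telescopes to t_k.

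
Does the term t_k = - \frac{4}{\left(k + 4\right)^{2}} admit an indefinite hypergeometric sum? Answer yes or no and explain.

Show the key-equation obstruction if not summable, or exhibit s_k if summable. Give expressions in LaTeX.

No — the linear system for f has no solution.

Step 1: r(k) = (k + 4)**2/(k + 5)**2.
A = k**2 + 8*k + 16, B = k**2 + 10*k + 25, C = 1.
Solve (k**2 + 8*k + 16)·f(k+1) − (k**2 + 8*k + 16)·f(k) = 1.
Bound: deg f ≤ 0.
Put f(k) = c0: A·f(k+1) − B(k−1)·f(k) − C = -1; need -1 = 0 — inconsistent ⇒ no f, not summable.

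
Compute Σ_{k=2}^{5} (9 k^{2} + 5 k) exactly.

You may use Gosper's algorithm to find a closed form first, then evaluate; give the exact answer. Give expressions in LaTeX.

The ratio is (9*k**2 + 23*k + 14)/(k*(9*k + 5)).
So A=1 and B=1, with C=k**2 + 5*k/9.
f must satisfy (1)·f(k+1) − (1)·f(k) = k**2 + 5*k/9.
deg f ≤ 3 (via 0,0,2).
Solve for f: f(k) = k*(k - 1)*(3*k + 1)/9 (degree 3 ≤ 3).
Certificate R = B(k−1)f/C = (k - 1)*(3*k + 1)/(9*k + 5) gives s_k = k*(3*k**2 - 2*k - 1).
Verify: k*(9*k + 5) matches t_k.
Sum = s_(6) − s_(2); s_(6) = 570, s_(2) = 14 ⇒ 556.

Σ = 556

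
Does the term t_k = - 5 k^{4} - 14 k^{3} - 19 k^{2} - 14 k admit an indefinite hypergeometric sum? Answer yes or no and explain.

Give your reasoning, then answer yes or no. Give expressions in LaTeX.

r(k) = (5*k**4 + 34*k**3 + 91*k**2 + 114*k + 52)/(k*(5*k**3 + 14*k**2 + 19*k + 14)) after simplifying.
Factor: A=1; B=1; C=k**4 + 14*k**3/5 + 19*k**2/5 + 14*k/5.
Solve (1)·f(k+1) − (1)·f(k) = k**4 + 14*k**3/5 + 19*k**2/5 + 14*k/5.
From deg A=0, deg B=0, deg C=4: d=5.
A polynomial solution: f(k) = k*(k - 1)*(k**3 + 2*k**2 + 3*k + 4)/5.
R(k) = B(k−1)·f(k)/C(k) = (k - 1)*(k**3 + 2*k**2 + 3*k + 4)/(5*k**3 + 14*k**2 + 19*k + 14); s_k = R·t_k = k*(-k**4 - k**3 - k**2 - k + 4).
Δs = k*(-5*k**3 - 14*k**2 - 19*k - 14), as required.

Yes. s_k = k \left(- k^{4} - k^{3} - k^{2} - k + 4\right).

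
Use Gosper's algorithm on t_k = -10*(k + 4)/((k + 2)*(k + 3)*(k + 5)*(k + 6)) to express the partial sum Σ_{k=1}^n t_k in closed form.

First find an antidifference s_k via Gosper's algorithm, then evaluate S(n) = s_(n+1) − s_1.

S(n) = 5*n*(-n - 9)/(18*(n**2 + 9*n + 18))

r(k) = (k + 2)*(k + 5)**2/((k + 4)**2*(k + 7)) after simplifying.
Normal form (A,B,C) = (k + 2, k + 7, k**2 + 8*k + 16).
Solve (k + 2)·f(k+1) − (k + 6)·f(k) = k**2 + 8*k + 16.
Bound: deg f ≤ 4.
A polynomial solution: f(k) = k*(k + 3)*(k + 4)*(k + 7)/20.
Then R = B(k−1)f/C = k*(k + 3)*(k + 6)*(k + 7)/(20*(k + 4)), so s_k = R(k)·t_k = k*(-k - 7)/(2*(k**2 + 7*k + 10)).
Δs = 10*(-k - 4)/(k**4 + 16*k**3 + 91*k**2 + 216*k + 180), as required.
s_(n+1) = (-n**2 - 9*n - 8)/(2*(n**2 + 9*n + 18)) and s_(1) = -2/9, so S(n) = 5*n*(-n - 9)/(18*(n**2 + 9*n + 18)).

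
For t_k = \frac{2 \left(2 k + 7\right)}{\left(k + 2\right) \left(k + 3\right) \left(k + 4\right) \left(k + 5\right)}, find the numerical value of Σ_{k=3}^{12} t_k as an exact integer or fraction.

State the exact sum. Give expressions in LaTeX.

Ratio r(k) = (k + 2)*(2*k + 9)/((k + 6)*(2*k + 7)).
Normal form (A,B,C) = (k + 2, k + 6, k + 7/2).
Set up (k + 2)·f(k+1) − (k + 5)·f(k) − (k + 7/2) = 0.
deg f ≤ 3 (via 1,1,1).
A polynomial solution: f(k) = k*(k + 3)*(k + 6)/16.
So s_k = (B(k−1)f/C)·t_k = (k*(k + 3)*(k + 5)*(k + 6)/(8*(2*k + 7)))·t_k = k*(k + 6)/(4*(k**2 + 6*k + 8)).
s_(k+1) − s_k = 2*(2*k + 7)/(k**4 + 14*k**3 + 71*k**2 + 154*k + 120) = t_k.
Telescoping: Σ = s_(13) − s_(3) = 247/1020 − (27/140) = 88/1785.

Σ = 88/1785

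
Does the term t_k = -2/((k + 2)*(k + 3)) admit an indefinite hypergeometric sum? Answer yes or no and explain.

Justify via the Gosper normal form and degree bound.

t_(k+1)/t_k = (k + 2)/(k + 4).
Factor: A=k + 2; B=k + 4; C=1.
Set up (k + 2)·f(k+1) − (k + 3)·f(k) − (1) = 0.
d = 1 from the (1,1,0) case.
Solve for f: f(k) = k/2 (degree 1 ≤ 1).
Certificate R = B(k−1)f/C = k*(k + 3)/2 gives s_k = -k/(k + 2).
Check: Δs_k = -2/(k**2 + 5*k + 6). ✓

Yes. s_k = -k/(k + 2).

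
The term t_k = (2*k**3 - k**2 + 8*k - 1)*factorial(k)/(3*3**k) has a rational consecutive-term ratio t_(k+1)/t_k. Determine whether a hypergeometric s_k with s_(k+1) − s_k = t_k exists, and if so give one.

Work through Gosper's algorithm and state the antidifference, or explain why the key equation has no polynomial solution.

s_k = (2*k**2 - k + 1)*factorial(k)/3**k

The ratio is (k + 1)*(8*k + 2*(k + 1)**3 - (k + 1)**2 + 7)/(3*(2*k**3 - k**2 + 8*k - 1)).
Factor: A=k/3 + 1/3; B=1; C=k**3 - k**2/2 + 4*k - 1/2.
f must satisfy (k/3 + 1/3)·f(k+1) − (1)·f(k) = k**3 - k**2/2 + 4*k - 1/2.
Degrees (1,0,3) ⇒ d ≤ 2.
Match coefficients ⇒ f(k) = 3*(2*k**2 - k + 1)/2.
R(k) = B(k−1)·f(k)/C(k) = 3*(2*k**2 - k + 1)/(2*k**3 - k**2 + 8*k - 1); s_k = R·t_k = (2*k**2 - k + 1)*factorial(k)/3**k.
Verify: (2*k**3 - k**2 + 8*k - 1)*factorial(k)/(3*3**k) matches t_k.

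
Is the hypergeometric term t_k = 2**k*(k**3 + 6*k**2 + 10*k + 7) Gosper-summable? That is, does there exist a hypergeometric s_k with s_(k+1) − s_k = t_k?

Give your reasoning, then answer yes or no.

Yes. s_k = 2**k*(k**3 + 4*k - 3).

Step 1: r(k) = 2*(k**3 + 9*k**2 + 25*k + 24)/(k**3 + 6*k**2 + 10*k + 7).
Normal form (A,B,C) = (2, 1, k**3 + 6*k**2 + 10*k + 7).
Need (2)·f(k+1) − (1)·f(k) = k**3 + 6*k**2 + 10*k + 7.
From deg A=0, deg B=0, deg C=3: d=3.
Solve for f: f(k) = k**3 + 4*k - 3 (degree 3 ≤ 3).
So s_k = (B(k−1)f/C)·t_k = ((k**3 + 4*k - 3)/(k**3 + 6*k**2 + 10*k + 7))·t_k = 2**k*(k**3 + 4*k - 3).
Check: Δs_k = 2**k*(k**3 + 6*k**2 + 10*k + 7). ✓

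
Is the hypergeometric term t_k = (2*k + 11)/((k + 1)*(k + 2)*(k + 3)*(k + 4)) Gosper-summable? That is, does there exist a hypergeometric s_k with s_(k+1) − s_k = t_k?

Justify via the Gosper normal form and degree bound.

Yes. s_k = k*(2*k**2 + 12*k + 19)/(3*(k + 1)*(k + 2)*(k + 3)).

Step 1: r(k) = (k + 1)*(2*k + 13)/((k + 5)*(2*k + 11)).
Normal form (A,B,C) = (k + 1, k + 5, k + 11/2).
Key eq: (k + 1)·f(k+1) = (k + 4)·f(k) + (k + 11/2).
d = 3 from the (1,1,1) case.
Solve for f: f(k) = k*(2*k**2 + 12*k + 19)/6 (degree 3 ≤ 3).
Certificate R = B(k−1)f/C = k*(k + 4)*(2*k**2 + 12*k + 19)/(3*(2*k + 11)) gives s_k = k*(2*k**2 + 12*k + 19)/(3*(k + 1)*(k + 2)*(k + 3)).
Verify: (2*k + 11)/(k**4 + 10*k**3 + 35*k**2 + 50*k + 24) matches t_k.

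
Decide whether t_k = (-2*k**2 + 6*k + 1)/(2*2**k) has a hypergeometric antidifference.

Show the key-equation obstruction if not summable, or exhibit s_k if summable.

Yes. s_k = (2*k**2 - 2*k - 1)/2**k.

Ratio r(k) = (k**2 - k - 5/2)/(2*k**2 - 6*k - 1).
Normal form (A,B,C) = (1/2, 1, k**2 - 3*k - 1/2).
f must satisfy (1/2)·f(k+1) − (1)·f(k) = k**2 - 3*k - 1/2.
Degrees (0,0,2) ⇒ d ≤ 2.
Solve for f: f(k) = -2*k**2 + 2*k + 1 (degree 2 ≤ 2).
Get s_k = R·t_k = (2*k**2 - 2*k - 1)/2**k with R(k) = B(k−1)f(k)/C(k) = -2*(2*k**2 - 2*k - 1)/(2*k**2 - 6*k - 1).
Δs = (-2*k**2 + 6*k + 1)/(2*2**k), as required.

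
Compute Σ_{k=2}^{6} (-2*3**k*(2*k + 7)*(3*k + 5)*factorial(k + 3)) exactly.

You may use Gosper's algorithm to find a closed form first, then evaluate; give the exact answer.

Σ = -238085557200

Step 1: r(k) = 3*(k + 4)*(2*k + 9)*(3*k + 8)/((2*k + 7)*(3*k + 5)).
Take A(k)=3*k + 12, B(k)=1, C(k)=k**2 + 31*k/6 + 35/6.
Key eq: (3*k + 12)·f(k+1) = (1)·f(k) + (k**2 + 31*k/6 + 35/6).
Degrees (1,0,2) ⇒ d ≤ 1.
Solving with deg f ≤ 1: f(k) = (2*k + 1)/6.
So s_k = (B(k−1)f/C)·t_k = ((2*k + 1)/((2*k + 7)*(3*k + 5)))·t_k = -2*3**k*(2*k + 1)*factorial(k + 3).
Verify: -2*3**k*(2*k + 7)*(3*k + 5)*factorial(k + 3) matches t_k.
Σ_(k=2)^(6) t_k = s_(7) − s_(2) = -238085568000 − (-10800) = -238085557200.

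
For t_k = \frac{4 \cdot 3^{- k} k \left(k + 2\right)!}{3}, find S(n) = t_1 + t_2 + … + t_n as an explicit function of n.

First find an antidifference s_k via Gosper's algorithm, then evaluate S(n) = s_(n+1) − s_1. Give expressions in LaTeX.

S(n) = -8 + \frac{4 \cdot 3^{- n} \left(n + 3\right)!}{3}

Ratio r(k) = (k + 1)*(k + 3)/(3*k).
Factor: A=k/3 + 1; B=1; C=k.
Set up (k/3 + 1)·f(k+1) − (1)·f(k) − (k) = 0.
d = 0 from the (1,0,1) case.
Match coefficients ⇒ f(k) = 3.
So s_k = (B(k−1)f/C)·t_k = (3/k)·t_k = 4*factorial(k + 2)/3**k.
Δs = 4*k*factorial(k + 2)/(3*3**k), as required.
Evaluate: s_(n+1) = 4*3**(-n - 1)*factorial(n + 3); subtract s_(1) = 8 ⇒ S(n) = -8 + 4*factorial(n + 3)/(3*3**n).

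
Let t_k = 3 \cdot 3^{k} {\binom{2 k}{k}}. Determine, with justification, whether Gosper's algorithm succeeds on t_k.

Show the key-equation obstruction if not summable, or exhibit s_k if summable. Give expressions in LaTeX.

No — key equation has no polynomial f.

t_(k+1)/t_k = 6*(2*k + 1)/(k + 1).
Take A(k)=12*k + 6, B(k)=k + 1, C(k)=1.
f must satisfy (12*k + 6)·f(k+1) − (k)·f(k) = 1.
Degrees (1,1,0) ⇒ d ≤ -1.
Negative degree bound (-1): no f exists, t_k not Gosper-summable.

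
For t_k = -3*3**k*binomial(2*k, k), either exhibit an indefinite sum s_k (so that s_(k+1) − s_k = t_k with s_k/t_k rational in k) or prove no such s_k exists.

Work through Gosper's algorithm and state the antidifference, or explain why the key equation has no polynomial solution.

Ratio r(k) = 6*(2*k + 1)/(k + 1).
Normal form (A,B,C) = (12*k + 6, k + 1, 1).
Solve (12*k + 6)·f(k+1) − (k)·f(k) = 1.
d = -1 from the (1,1,0) case.
Negative degree bound (-1): no f exists, t_k not Gosper-summable.

none (Gosper's algorithm certifies no s_k)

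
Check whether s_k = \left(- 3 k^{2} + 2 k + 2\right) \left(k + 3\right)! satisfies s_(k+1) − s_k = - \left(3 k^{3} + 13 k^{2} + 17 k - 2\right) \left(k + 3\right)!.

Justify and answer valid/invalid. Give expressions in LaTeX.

valid (s_(k+1) − s_k reduces to t_k)

s_(k+1) = -(3*k**2 + 4*k - 1)*factorial(k + 4)
s_(k+1) − s_k = -(3*k**3 + 13*k**2 + 17*k - 2)*factorial(k + 3)
(s_(k+1) − s_k) − t_k = 0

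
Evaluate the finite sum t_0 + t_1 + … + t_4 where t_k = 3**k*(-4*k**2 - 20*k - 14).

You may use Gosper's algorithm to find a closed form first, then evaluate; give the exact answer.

r(k) = 3*(2*k**2 + 14*k + 19)/(2*k**2 + 10*k + 7) after simplifying.
A = 3, B = 1, C = k**2 + 5*k + 7/2.
Need (3)·f(k+1) − (1)·f(k) = k**2 + 5*k + 7/2.
deg f ≤ 2 (via 0,0,2).
Solve for f: f(k) = (k**2 + 2*k - 1)/2 (degree 2 ≤ 2).
Then R = B(k−1)f/C = (k**2 + 2*k - 1)/(2*k**2 + 10*k + 7), so s_k = R(k)·t_k = 2*3**k*(-k**2 - 2*k + 1).
Check: Δs_k = 3**k*(-4*k**2 - 20*k - 14). ✓
Telescoping: Σ = s_(5) − s_(0) = -16524 − (2) = -16526.

Σ = -16526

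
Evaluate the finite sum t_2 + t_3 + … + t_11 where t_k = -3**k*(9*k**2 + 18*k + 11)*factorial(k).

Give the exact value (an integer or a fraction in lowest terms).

Σ = -9418760304307074

Compute t_(k+1)/t_k: get 3*(9*k**3 + 45*k**2 + 74*k + 38)/(9*k**2 + 18*k + 11).
Factor: A=3*k + 3; B=1; C=k**2 + 2*k + 11/9.
f must satisfy (3*k + 3)·f(k+1) − (1)·f(k) = k**2 + 2*k + 11/9.
Degrees (1,0,2) ⇒ d ≤ 1.
Match coefficients ⇒ f(k) = (3*k + 1)/9.
Then R = B(k−1)f/C = (3*k + 1)/(9*k**2 + 18*k + 11), so s_k = R(k)·t_k = -3**k*(3*k + 1)*factorial(k).
s_(k+1) − s_k = -3**k*(9*k**2 + 18*k + 11)*factorial(k) = t_k.
Evaluate s at k=12 and k=2: -9418760304307200 and -126; difference -9418760304307074.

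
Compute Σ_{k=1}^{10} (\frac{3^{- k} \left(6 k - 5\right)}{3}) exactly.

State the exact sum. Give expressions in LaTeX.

Ratio r(k) = (6*k + 1)/(3*(6*k - 5)).
Gosper form: A/B · C(k+1)/C(k) with A=1/3, B=1, C=k - 5/6.
Solve (1/3)·f(k+1) − (1)·f(k) = k - 5/6.
Bound: deg f ≤ 1.
Solve for f: f(k) = -(3*k - 1)/2 (degree 1 ≤ 1).
Then R = B(k−1)f/C = -3*(3*k - 1)/(6*k - 5), so s_k = R(k)·t_k = (1 - 3*k)/3**k.
s_(k+1) − s_k = (6*k - 5)/(3*3**k) = t_k.
Telescoping: Σ = s_(11) − s_(1) = -32/177147 − (-2/3) = 118066/177147.

Σ = 118066/177147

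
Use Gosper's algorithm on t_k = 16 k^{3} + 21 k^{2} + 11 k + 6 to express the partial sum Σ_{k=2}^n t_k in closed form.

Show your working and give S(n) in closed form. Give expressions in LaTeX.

S(n) = 4 n^{4} + 15 n^{3} + 20 n^{2} + 15 n - 54

Ratio r(k) = (16*k**3 + 69*k**2 + 101*k + 54)/(16*k**3 + 21*k**2 + 11*k + 6).
Gosper form: A/B · C(k+1)/C(k) with A=1, B=1, C=k**3 + 21*k**2/16 + 11*k/16 + 3/8.
Key eq: (1)·f(k+1) = (1)·f(k) + (k**3 + 21*k**2/16 + 11*k/16 + 3/8).
Bound: deg f ≤ 4.
Coefficient equations give f(k) = k*(k + 1)*(4*k**2 - 5*k + 4)/16.
Then R = B(k−1)f/C = k*(4*k**2 - 5*k + 4)/(16*k**2 + 5*k + 6), so s_k = R(k)·t_k = k*(4*k**3 - k**2 - k + 4).
Verify: 16*k**3 + 21*k**2 + 11*k + 6 matches t_k.
Telescope: S(n) = s_(n+1) − s_(2) = 4*n**4 + 15*n**3 + 20*n**2 + 15*n + 6 − (60) = 4*n**4 + 15*n**3 + 20*n**2 + 15*n - 54.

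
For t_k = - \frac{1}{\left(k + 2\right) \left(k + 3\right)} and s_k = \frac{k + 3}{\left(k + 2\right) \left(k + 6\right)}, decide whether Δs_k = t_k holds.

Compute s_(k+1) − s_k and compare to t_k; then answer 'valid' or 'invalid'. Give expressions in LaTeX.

s_(k+1) = (k + 4)/((k + 3)*(k + 7))
s_(k+1) − s_k = (-k**2 - 7*k - 15)/(k**4 + 18*k**3 + 113*k**2 + 288*k + 252)
(s_(k+1) − s_k) − t_k = 3*(2*k + 9)/(k**4 + 18*k**3 + 113*k**2 + 288*k + 252)

Invalid: residual \frac{3 \left(2 k + 9\right)}{k^{4} + 18 k^{3} + 113 k^{2} + 288 k + 252} ≠ 0.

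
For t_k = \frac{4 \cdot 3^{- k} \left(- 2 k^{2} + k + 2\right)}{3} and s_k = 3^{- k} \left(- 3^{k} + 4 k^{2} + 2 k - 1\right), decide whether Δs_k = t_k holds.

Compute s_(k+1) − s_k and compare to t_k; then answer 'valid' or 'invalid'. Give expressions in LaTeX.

valid (s_(k+1) − s_k reduces to t_k)

s_(k+1) = (-3*3**k + 4*k**2 + 10*k + 5)/(3*3**k)
s_(k+1) − s_k = 4*(-2*k**2 + k + 2)/(3*3**k)
(s_(k+1) − s_k) − t_k = 0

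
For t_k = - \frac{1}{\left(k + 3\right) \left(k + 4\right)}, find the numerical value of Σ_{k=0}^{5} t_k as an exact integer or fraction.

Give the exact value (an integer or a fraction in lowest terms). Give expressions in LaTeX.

Σ = -2/9

Ratio r(k) = (k + 3)/(k + 5).
A = k + 3, B = k + 5, C = 1.
Solve (k + 3)·f(k+1) − (k + 4)·f(k) = 1.
d = 1 from the (1,1,0) case.
Solving with deg f ≤ 1: f(k) = k/3.
So s_k = (B(k−1)f/C)·t_k = (k*(k + 4)/3)·t_k = -k/(3*k + 9).
Verify: -1/(k**2 + 7*k + 12) matches t_k.
Σ_(k=0)^(5) t_k = s_(6) − s_(0) = -2/9 − (0) = -2/9.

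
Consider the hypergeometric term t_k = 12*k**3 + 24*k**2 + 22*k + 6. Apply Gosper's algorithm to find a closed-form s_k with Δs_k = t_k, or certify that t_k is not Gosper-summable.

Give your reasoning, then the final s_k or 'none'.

s_k = k*(3*k**3 + 2*k**2 + 2*k - 1)

t_(k+1)/t_k = (6*k**3 + 30*k**2 + 53*k + 32)/(6*k**3 + 12*k**2 + 11*k + 3).
A = 1, B = 1, C = k**3 + 2*k**2 + 11*k/6 + 1/2.
Need (1)·f(k+1) − (1)·f(k) = k**3 + 2*k**2 + 11*k/6 + 1/2.
deg f ≤ 4 (via 0,0,3).
A polynomial solution: f(k) = k*(3*k - 1)*(k**2 + k + 1)/12.
So s_k = (B(k−1)f/C)·t_k = (k*(3*k - 1)*(k**2 + k + 1)/(2*(6*k**3 + 12*k**2 + 11*k + 3)))·t_k = k*(3*k**3 + 2*k**2 + 2*k - 1).
Δs = 12*k**3 + 24*k**2 + 22*k + 6, as required.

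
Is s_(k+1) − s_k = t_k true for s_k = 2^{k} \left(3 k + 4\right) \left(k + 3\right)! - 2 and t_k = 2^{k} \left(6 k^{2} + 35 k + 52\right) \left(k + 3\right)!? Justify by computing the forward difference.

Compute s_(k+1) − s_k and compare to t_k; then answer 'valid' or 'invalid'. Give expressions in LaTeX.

s_(k+1) = 2**(k + 1)*(3*k + 7)*factorial(k + 4) - 2
s_(k+1) − s_k = 2**k*(6*k**2 + 35*k + 52)*factorial(k + 3)
(s_(k+1) − s_k) − t_k = 0

valid (s_(k+1) − s_k reduces to t_k)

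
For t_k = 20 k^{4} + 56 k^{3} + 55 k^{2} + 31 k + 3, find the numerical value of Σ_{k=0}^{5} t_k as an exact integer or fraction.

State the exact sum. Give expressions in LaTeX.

Ratio r(k) = (20*k**4 + 136*k**3 + 343*k**2 + 389*k + 165)/(20*k**4 + 56*k**3 + 55*k**2 + 31*k + 3).
A = 1, B = 1, C = k**4 + 14*k**3/5 + 11*k**2/4 + 31*k/20 + 3/20.
Set up (1)·f(k+1) − (1)·f(k) − (k**4 + 14*k**3/5 + 11*k**2/4 + 31*k/20 + 3/20) = 0.
From deg A=0, deg B=0, deg C=4: d=5.
Solve for f: f(k) = k*(4*k**4 + 4*k**3 - 3*k**2 + 2*k - 4)/20 (degree 5 ≤ 5).
Certificate R = B(k−1)f/C = k*(4*k**4 + 4*k**3 - 3*k**2 + 2*k - 4)/((4*k**2 + 4*k + 3)*(5*k**2 + 9*k + 1)) gives s_k = k*(4*k**4 + 4*k**3 - 3*k**2 + 2*k - 4).
Verify: 20*k**4 + 56*k**3 + 55*k**2 + 31*k + 3 matches t_k.
Evaluate s at k=6 and k=0: 35688 and 0; difference 35688.

Σ = 35688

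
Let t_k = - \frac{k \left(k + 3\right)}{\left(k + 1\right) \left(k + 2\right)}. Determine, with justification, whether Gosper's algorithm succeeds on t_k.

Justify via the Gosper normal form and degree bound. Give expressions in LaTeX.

r(k) = (k + 1)**2*(k + 4)/(k*(k + 3)**2) after simplifying.
Gosper form: A/B · C(k+1)/C(k) with A=k + 1, B=k + 3, C=k**2 + 3*k.
Set up (k + 1)·f(k+1) − (k + 2)·f(k) − (k**2 + 3*k) = 0.
deg f ≤ 2 (via 1,1,2).
A polynomial solution: f(k) = k*(k - 1).
Then R = B(k−1)f/C = (k - 1)*(k + 2)/(k + 3), so s_k = R(k)·t_k = k*(1 - k)/(k + 1).
s_(k+1) − s_k = k*(-k - 3)/(k**2 + 3*k + 2) = t_k.

Yes. s_k = \frac{k \left(1 - k\right)}{k + 1}.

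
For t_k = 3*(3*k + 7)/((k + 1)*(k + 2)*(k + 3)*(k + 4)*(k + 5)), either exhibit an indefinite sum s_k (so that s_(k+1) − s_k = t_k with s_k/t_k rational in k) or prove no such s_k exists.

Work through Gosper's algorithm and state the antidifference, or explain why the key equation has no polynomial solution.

Step 1: r(k) = (k + 1)*(3*k + 10)/((k + 6)*(3*k + 7)).
Gosper form: A/B · C(k+1)/C(k) with A=k + 1, B=k + 6, C=k + 7/3.
Solve (k + 1)·f(k+1) − (k + 5)·f(k) = k + 7/3.
From deg A=1, deg B=1, deg C=1: d=4.
A polynomial solution: f(k) = k*(k + 2)*(k**2 + 8*k + 19)/36.
Then R = B(k−1)f/C = k*(k + 2)*(k + 5)*(k**2 + 8*k + 19)/(12*(3*k + 7)), so s_k = R(k)·t_k = k*(k**2 + 8*k + 19)/(4*(k**3 + 8*k**2 + 19*k + 12)).
Verify: 3*(3*k + 7)/(k**5 + 15*k**4 + 85*k**3 + 225*k**2 + 274*k + 120) matches t_k.

s_k = k*(k**2 + 8*k + 19)/(4*(k**3 + 8*k**2 + 19*k + 12))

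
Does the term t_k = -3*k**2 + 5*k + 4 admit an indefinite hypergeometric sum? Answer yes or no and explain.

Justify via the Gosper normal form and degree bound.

Yes. s_k = k*(-k**2 + 4*k + 1).

Step 1: r(k) = (3*k**2 + k - 6)/(3*k**2 - 5*k - 4).
A = 1, B = 1, C = k**2 - 5*k/3 - 4/3.
f must satisfy (1)·f(k+1) − (1)·f(k) = k**2 - 5*k/3 - 4/3.
Degrees (0,0,2) ⇒ d ≤ 3.
Solve for f: f(k) = k*(k**2 - 4*k - 1)/3 (degree 3 ≤ 3).
Get s_k = R·t_k = k*(-k**2 + 4*k + 1) with R(k) = B(k−1)f(k)/C(k) = k*(k**2 - 4*k - 1)/(3*k**2 - 5*k - 4).
Δs = -3*k**2 + 5*k + 4, as required.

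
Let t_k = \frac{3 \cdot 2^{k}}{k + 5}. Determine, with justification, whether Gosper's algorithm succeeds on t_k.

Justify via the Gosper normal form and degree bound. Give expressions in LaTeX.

No — negative degree bound, so no certificate f.

t_(k+1)/t_k = 2*(k + 5)/(k + 6).
A = 2*k + 10, B = k + 6, C = 1.
Solve (2*k + 10)·f(k+1) − (k + 5)·f(k) = 1.
From deg A=1, deg B=1, deg C=0: d=-1.
Negative degree bound (-1): no f exists, t_k not Gosper-summable.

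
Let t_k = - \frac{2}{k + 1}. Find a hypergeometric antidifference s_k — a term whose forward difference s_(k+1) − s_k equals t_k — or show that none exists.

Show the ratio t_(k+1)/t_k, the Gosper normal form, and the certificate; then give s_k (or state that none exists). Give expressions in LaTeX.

not Gosper-summable; s_k does not exist

The ratio is (k + 1)/(k + 2).
Factor: A=k + 1; B=k + 2; C=1.
Key eq: (k + 1)·f(k+1) = (k + 1)·f(k) + (1).
Bound: deg f ≤ 0.
Generic f = c0 gives residual -1; -1 = 0 cannot hold, so t_k is not Gosper-summable.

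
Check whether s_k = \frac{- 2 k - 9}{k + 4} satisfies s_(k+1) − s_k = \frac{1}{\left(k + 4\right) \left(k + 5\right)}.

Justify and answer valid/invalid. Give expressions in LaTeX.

s_(k+1) = (-2*k - 11)/(k + 5)
s_(k+1) − s_k = 1/(k**2 + 9*k + 20)
(s_(k+1) − s_k) − t_k = 0

Valid — Δs_k = t_k.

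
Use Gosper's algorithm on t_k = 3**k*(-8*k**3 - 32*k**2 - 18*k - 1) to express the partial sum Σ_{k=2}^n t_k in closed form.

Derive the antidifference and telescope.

S(n) = -12*3**n*n**3 - 30*3**n*n**2 - 15*3**n*n - 3*3**n + 180

Step 1: r(k) = 3*(8*k**3 + 56*k**2 + 106*k + 59)/(8*k**3 + 32*k**2 + 18*k + 1).
Factor: A=3; B=1; C=k**3 + 4*k**2 + 9*k/4 + 1/8.
Solve (3)·f(k+1) − (1)·f(k) = k**3 + 4*k**2 + 9*k/4 + 1/8.
d = 3 from the (0,0,3) case.
Solving with deg f ≤ 3: f(k) = (4*k**3 - 2*k**2 - 3*k + 2)/8.
Get s_k = R·t_k = 3**k*(-4*k**3 + 2*k**2 + 3*k - 2) with R(k) = B(k−1)f(k)/C(k) = (4*k**3 - 2*k**2 - 3*k + 2)/(8*k**3 + 32*k**2 + 18*k + 1).
Δs = 3**k*(-8*k**3 - 32*k**2 - 18*k - 1), as required.
Σ_(k=2)^n t_k = s_(n+1) − s_(2) = (3**(n + 1)*(-4*n**3 - 10*n**2 - 5*n - 1)) − (-180), i.e. -12*3**n*n**3 - 30*3**n*n**2 - 15*3**n*n - 3*3**n + 180.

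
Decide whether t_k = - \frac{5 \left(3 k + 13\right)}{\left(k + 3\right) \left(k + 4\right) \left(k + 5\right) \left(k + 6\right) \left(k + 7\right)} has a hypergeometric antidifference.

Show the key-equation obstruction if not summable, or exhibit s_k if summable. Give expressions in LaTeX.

Yes. s_k = \frac{k \left(- k^{2} - 14 k - 63\right)}{18 \left(k^{3} + 14 k^{2} + 63 k + 90\right)}.

Step 1: r(k) = (k + 3)*(3*k + 16)/((k + 8)*(3*k + 13)).
Take A(k)=k + 3, B(k)=k + 8, C(k)=k + 13/3.
f must satisfy (k + 3)·f(k+1) − (k + 7)·f(k) = k + 13/3.
deg f ≤ 4 (via 1,1,1).
Match coefficients ⇒ f(k) = k*(k + 4)*(k**2 + 14*k + 63)/270.
Get s_k = R·t_k = k*(-k**2 - 14*k - 63)/(18*(k**3 + 14*k**2 + 63*k + 90)) with R(k) = B(k−1)f(k)/C(k) = k*(k + 4)*(k + 7)*(k**2 + 14*k + 63)/(90*(3*k + 13)).
Check: Δs_k = 5*(-3*k - 13)/(k**5 + 25*k**4 + 245*k**3 + 1175*k**2 + 2754*k + 2520). ✓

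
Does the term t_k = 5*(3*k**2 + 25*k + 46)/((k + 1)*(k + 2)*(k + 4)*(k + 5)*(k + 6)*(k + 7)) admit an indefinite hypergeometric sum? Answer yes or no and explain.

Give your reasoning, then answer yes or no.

Compute t_(k+1)/t_k: get (k + 1)*(k + 4)*(25*k + 3*(k + 1)**2 + 71)/((k + 3)*(k + 8)*(3*k**2 + 25*k + 46)).
So A=k + 1 and B=k + 8, with C=k**3 + 34*k**2/3 + 121*k/3 + 46.
Key eq: (k + 1)·f(k+1) = (k + 7)·f(k) + (k**3 + 34*k**2/3 + 121*k/3 + 46).
From deg A=1, deg B=1, deg C=3: d=6.
Solving with deg f ≤ 6: f(k) = k*(k + 2)*(k + 3)*(k + 5)*(k**2 + 11*k + 34)/72.
Then R = B(k−1)f/C = k*(k + 2)*(k + 5)*(k + 7)*(k**2 + 11*k + 34)/(24*(3*k**2 + 25*k + 46)), so s_k = R(k)·t_k = 5*k*(k**2 + 11*k + 34)/(24*(k**3 + 11*k**2 + 34*k + 24)).
Check: Δs_k = 5*(3*k**2 + 25*k + 46)/(k**6 + 25*k**5 + 247*k**4 + 1219*k**3 + 3112*k**2 + 3796*k + 1680). ✓

Yes. s_k = 5*k*(k**2 + 11*k + 34)/(24*(k**3 + 11*k**2 + 34*k + 24)).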